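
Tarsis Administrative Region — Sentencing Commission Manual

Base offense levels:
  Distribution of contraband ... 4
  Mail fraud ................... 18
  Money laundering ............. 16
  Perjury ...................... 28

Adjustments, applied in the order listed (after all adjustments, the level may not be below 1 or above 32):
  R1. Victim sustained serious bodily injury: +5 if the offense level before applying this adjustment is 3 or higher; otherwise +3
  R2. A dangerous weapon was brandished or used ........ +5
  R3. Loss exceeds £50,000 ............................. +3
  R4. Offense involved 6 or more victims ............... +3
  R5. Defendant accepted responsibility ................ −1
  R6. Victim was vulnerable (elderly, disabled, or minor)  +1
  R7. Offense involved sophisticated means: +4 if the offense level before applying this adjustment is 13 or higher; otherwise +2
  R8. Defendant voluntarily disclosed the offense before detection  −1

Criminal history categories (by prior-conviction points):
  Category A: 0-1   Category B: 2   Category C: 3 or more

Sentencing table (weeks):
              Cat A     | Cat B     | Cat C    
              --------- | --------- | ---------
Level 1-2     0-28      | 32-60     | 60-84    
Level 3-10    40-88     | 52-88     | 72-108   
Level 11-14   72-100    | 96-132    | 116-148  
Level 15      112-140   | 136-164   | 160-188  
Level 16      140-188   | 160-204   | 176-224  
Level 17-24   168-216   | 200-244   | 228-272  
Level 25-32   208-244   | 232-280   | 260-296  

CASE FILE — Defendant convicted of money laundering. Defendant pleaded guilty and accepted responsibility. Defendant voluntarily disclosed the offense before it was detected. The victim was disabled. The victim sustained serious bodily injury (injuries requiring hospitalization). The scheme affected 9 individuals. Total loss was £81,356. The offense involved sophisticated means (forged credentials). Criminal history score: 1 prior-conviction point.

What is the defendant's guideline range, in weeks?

208-244 weeks

Base offense level for money laundering: 16.
R1 applies (level before this adjustment is 16 ≥ 3, so +5): 16 + 5 = 21.
R3 applies: 21 + 3 = 24.
R4 applies: 24 + 3 = 27.
R5 applies: 27 − 1 = 26.
R6 applies: 26 + 1 = 27.
R7 applies (level before this adjustment is 27 ≥ 13, so +4): 27 + 4 = 31.
R8 applies: 31 − 1 = 30.
Final offense level: 30.
Criminal history: 1 prior point → Category A (0-1).
Level 30 falls in the 25-32 band.
Grid: Level 25-32 × Category A = 208-244 weeks.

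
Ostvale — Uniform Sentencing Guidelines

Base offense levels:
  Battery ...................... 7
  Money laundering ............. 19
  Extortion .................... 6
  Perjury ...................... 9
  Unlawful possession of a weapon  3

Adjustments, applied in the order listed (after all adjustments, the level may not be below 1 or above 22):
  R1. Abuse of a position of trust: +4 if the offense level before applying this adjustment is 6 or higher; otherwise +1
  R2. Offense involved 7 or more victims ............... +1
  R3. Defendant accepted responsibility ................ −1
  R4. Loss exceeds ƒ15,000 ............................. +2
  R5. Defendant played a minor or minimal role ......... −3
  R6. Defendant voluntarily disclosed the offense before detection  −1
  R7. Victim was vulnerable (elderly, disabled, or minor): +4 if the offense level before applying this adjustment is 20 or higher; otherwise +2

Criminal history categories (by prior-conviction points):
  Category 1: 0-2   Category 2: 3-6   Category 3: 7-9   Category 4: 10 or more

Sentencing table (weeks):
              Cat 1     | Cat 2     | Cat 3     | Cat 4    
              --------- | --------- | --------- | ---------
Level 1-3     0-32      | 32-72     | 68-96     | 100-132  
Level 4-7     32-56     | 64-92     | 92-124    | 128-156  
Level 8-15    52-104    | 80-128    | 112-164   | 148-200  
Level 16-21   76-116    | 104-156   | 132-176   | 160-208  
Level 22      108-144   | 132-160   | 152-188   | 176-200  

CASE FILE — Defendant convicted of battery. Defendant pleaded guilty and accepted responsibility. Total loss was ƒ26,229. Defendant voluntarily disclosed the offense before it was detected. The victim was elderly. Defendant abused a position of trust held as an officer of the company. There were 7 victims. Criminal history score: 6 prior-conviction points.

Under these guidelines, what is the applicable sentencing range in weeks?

80-128 weeks

Base offense level for battery: 7.
R1 applies (level before this adjustment is 7 ≥ 6, so +4): 7 + 4 = 11.
R2 applies: 11 + 1 = 12.
R3 applies: 12 − 1 = 11.
R4 applies: 11 + 2 = 13.
R6 applies: 13 − 1 = 12.
R7 applies (level before this adjustment is 12 < 20, so +2): 12 + 2 = 14.
Final offense level: 14.
Criminal history: 6 prior points → Category 2 (3-6).
Level 14 falls in the 8-15 band.
Grid: Level 8-15 × Category 2 = 80-128 weeks.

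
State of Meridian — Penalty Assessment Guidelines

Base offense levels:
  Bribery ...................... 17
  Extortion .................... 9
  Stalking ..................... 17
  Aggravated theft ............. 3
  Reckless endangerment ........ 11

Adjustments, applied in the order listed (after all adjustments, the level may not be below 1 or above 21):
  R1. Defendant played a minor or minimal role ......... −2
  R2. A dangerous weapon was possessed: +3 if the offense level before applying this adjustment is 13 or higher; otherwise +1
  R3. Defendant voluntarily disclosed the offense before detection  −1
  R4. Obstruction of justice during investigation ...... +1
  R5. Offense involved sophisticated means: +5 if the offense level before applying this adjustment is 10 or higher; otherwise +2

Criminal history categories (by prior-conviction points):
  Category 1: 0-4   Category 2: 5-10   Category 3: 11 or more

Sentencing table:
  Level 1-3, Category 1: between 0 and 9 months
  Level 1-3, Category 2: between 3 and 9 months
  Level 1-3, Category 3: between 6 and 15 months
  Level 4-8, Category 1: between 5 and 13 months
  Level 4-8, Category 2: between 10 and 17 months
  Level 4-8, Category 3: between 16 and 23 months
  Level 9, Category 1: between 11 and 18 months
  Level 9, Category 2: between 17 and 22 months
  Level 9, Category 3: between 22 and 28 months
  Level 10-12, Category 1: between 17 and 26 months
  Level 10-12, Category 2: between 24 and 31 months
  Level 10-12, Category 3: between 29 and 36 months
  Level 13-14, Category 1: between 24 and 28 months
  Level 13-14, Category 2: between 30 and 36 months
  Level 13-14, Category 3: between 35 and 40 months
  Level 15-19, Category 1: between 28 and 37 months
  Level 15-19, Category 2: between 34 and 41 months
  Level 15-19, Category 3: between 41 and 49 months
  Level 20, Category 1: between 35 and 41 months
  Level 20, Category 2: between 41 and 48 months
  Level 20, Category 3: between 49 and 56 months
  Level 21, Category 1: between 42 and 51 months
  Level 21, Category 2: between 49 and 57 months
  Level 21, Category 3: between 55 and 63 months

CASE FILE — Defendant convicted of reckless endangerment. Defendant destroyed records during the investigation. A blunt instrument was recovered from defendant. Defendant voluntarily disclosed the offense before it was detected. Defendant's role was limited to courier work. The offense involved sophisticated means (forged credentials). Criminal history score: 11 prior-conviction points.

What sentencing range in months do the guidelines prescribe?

Base offense level for reckless endangerment: 11.
R1 applies: 11 − 2 = 9.
R2 applies (level before this adjustment is 9 < 13, so +1): 9 + 1 = 10.
R3 applies: 10 − 1 = 9.
R4 applies: 9 + 1 = 10.
R5 applies (level before this adjustment is 10 ≥ 10, so +5): 10 + 5 = 15.
Final offense level: 15.
Criminal history: 11 prior points → Category 3 (11+).
Level 15 falls in the 15-19 band.
Grid: Level 15-19 × Category 3 = 41-49 months.

41-49 months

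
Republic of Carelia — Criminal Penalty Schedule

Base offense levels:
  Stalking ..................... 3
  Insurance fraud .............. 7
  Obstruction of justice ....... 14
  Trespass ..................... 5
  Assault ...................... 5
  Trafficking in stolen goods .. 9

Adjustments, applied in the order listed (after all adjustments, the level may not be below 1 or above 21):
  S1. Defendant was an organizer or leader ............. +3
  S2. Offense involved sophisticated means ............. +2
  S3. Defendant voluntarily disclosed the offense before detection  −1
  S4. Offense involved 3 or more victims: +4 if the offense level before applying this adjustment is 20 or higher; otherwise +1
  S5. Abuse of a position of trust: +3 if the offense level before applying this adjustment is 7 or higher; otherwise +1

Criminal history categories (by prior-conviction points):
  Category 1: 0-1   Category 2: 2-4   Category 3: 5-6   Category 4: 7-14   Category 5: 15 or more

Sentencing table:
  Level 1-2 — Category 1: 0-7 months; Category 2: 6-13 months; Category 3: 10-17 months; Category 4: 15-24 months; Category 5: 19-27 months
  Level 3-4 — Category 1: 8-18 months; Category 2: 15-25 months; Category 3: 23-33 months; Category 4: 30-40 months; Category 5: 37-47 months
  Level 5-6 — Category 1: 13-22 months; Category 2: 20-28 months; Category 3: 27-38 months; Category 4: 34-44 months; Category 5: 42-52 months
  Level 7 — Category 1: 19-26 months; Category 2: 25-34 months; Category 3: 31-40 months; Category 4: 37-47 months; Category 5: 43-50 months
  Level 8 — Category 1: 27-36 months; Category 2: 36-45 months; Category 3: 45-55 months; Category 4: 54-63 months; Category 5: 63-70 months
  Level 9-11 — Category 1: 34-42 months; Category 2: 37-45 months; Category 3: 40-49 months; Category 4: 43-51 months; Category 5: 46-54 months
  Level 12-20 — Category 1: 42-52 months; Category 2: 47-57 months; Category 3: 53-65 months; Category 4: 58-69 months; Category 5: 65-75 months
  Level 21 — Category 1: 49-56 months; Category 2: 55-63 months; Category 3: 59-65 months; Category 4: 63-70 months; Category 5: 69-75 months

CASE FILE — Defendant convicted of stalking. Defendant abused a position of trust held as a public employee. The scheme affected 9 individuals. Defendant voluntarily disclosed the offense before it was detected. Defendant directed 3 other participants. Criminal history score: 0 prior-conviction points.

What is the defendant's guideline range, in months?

Base offense level for stalking: 3.
S1 applies: 3 + 3 = 6.
S3 applies: 6 − 1 = 5.
S4 applies (level before this adjustment is 5 < 20, so +1): 5 + 1 = 6.
S5 applies (level before this adjustment is 6 < 7, so +1): 6 + 1 = 7.
Final offense level: 7.
Criminal history: 0 prior points → Category 1 (0-1).
Level 7 falls in the 7 band.
Grid: Level 7 × Category 1 = 19-26 months.

19-26 months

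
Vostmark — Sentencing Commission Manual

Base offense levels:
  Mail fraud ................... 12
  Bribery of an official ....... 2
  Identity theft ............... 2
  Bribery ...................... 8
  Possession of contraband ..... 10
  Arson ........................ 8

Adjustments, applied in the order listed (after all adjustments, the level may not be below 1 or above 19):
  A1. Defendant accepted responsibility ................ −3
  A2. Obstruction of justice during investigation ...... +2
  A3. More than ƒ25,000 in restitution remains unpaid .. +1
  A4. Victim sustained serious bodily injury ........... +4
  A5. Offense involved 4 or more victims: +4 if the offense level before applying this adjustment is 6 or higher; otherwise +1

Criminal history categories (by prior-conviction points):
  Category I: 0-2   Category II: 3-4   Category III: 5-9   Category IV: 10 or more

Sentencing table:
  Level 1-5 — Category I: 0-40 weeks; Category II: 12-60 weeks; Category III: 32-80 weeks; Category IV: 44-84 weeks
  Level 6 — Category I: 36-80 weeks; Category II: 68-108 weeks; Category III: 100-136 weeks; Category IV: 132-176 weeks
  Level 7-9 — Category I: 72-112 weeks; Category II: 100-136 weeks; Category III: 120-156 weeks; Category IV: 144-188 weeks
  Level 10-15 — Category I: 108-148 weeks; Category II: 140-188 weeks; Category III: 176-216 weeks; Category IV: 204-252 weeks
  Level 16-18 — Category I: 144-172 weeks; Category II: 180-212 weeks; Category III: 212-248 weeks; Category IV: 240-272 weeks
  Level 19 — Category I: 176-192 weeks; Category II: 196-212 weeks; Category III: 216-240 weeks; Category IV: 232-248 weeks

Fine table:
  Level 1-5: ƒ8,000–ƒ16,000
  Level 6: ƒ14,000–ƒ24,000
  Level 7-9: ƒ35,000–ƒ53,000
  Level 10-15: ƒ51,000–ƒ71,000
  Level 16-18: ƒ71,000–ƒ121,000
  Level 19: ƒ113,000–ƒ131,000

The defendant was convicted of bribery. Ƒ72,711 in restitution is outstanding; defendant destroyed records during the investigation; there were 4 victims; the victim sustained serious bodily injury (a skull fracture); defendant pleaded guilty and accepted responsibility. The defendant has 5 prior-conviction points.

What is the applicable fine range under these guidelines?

ƒ71,000–ƒ121,000

Base offense level for bribery: 8.
A1 applies: 8 − 3 = 5.
A2 applies: 5 + 2 = 7.
A3 applies: 7 + 1 = 8.
A4 applies: 8 + 4 = 12.
A5 applies (level before this adjustment is 12 ≥ 6, so +4): 12 + 4 = 16.
Final offense level: 16.
Level 16 falls in the 16-18 band.
Fine table: Level 16-18 → ƒ71,000–ƒ121,000.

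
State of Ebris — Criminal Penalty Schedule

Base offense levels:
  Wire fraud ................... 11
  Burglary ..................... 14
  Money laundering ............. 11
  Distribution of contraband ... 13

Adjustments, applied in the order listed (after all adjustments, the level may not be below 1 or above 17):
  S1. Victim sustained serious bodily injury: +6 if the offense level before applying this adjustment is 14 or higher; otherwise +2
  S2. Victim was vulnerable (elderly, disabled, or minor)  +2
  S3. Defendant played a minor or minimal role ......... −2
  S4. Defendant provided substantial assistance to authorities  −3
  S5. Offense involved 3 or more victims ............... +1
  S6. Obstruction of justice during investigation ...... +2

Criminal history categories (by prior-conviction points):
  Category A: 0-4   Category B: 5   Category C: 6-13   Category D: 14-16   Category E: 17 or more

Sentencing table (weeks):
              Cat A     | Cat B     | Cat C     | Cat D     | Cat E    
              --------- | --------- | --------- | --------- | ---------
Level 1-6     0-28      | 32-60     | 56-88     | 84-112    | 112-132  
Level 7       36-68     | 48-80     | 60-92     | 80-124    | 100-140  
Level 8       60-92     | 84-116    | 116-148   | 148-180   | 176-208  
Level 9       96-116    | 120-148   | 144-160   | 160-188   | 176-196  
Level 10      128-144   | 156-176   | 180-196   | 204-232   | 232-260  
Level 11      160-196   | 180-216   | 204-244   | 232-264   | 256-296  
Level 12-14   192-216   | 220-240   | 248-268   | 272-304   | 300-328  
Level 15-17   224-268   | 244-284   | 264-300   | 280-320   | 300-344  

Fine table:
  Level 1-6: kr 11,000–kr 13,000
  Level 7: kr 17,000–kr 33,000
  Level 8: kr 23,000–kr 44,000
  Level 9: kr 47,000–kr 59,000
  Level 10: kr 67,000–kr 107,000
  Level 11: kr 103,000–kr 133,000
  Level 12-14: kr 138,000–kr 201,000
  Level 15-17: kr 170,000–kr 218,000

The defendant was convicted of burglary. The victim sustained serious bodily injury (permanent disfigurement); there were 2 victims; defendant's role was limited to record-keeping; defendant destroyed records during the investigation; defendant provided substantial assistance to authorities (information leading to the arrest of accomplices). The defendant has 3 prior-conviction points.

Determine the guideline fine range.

kr 170,000–kr 218,000

Base offense level for burglary: 14.
S1 applies (level before this adjustment is 14 ≥ 14, so +6): 14 + 6 = 20.
S2 does not apply.
S3 applies: 20 − 2 = 18.
S4 applies: 18 − 3 = 15.
S5 does not apply.
S6 applies: 15 + 2 = 17.
Final offense level: 17.
Level 17 falls in the 15-17 band.
Fine table: Level 15-17 → kr 170,000–kr 218,000.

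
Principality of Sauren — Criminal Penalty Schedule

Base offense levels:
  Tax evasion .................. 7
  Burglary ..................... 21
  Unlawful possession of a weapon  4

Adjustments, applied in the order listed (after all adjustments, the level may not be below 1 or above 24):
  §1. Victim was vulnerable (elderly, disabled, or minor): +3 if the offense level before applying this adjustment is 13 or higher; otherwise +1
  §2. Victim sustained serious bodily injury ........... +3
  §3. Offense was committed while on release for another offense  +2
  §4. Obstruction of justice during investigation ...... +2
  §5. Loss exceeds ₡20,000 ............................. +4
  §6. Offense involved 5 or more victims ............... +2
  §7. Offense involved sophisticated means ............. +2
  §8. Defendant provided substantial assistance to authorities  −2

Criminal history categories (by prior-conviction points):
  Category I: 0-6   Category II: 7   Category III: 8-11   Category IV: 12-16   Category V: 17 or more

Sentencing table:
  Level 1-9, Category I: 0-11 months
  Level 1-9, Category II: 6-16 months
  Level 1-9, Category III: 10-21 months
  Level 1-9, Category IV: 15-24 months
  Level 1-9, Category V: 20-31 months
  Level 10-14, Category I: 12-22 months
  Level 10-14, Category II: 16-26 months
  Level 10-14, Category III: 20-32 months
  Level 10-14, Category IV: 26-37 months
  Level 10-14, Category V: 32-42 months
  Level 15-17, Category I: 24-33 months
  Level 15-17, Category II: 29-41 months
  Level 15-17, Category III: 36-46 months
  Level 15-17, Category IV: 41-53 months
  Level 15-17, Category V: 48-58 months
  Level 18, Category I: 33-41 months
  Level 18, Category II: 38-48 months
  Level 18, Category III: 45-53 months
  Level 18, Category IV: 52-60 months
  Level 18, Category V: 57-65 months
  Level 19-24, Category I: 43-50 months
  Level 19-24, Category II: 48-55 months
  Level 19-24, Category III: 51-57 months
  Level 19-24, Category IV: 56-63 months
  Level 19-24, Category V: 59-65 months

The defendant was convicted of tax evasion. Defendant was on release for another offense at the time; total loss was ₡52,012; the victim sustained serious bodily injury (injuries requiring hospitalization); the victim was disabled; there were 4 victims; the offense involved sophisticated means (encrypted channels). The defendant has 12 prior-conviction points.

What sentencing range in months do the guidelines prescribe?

56-63 months

Base offense level for tax evasion: 7.
§1 applies (level before this adjustment is 7 < 13, so +1): 7 + 1 = 8.
§2 applies: 8 + 3 = 11.
§3 applies: 11 + 2 = 13.
§5 applies: 13 + 4 = 17.
§7 applies: 17 + 2 = 19.
Final offense level: 19.
Criminal history: 12 prior points → Category IV (12-16).
Level 19 falls in the 19-24 band.
Grid: Level 19-24 × Category IV = 56-63 months.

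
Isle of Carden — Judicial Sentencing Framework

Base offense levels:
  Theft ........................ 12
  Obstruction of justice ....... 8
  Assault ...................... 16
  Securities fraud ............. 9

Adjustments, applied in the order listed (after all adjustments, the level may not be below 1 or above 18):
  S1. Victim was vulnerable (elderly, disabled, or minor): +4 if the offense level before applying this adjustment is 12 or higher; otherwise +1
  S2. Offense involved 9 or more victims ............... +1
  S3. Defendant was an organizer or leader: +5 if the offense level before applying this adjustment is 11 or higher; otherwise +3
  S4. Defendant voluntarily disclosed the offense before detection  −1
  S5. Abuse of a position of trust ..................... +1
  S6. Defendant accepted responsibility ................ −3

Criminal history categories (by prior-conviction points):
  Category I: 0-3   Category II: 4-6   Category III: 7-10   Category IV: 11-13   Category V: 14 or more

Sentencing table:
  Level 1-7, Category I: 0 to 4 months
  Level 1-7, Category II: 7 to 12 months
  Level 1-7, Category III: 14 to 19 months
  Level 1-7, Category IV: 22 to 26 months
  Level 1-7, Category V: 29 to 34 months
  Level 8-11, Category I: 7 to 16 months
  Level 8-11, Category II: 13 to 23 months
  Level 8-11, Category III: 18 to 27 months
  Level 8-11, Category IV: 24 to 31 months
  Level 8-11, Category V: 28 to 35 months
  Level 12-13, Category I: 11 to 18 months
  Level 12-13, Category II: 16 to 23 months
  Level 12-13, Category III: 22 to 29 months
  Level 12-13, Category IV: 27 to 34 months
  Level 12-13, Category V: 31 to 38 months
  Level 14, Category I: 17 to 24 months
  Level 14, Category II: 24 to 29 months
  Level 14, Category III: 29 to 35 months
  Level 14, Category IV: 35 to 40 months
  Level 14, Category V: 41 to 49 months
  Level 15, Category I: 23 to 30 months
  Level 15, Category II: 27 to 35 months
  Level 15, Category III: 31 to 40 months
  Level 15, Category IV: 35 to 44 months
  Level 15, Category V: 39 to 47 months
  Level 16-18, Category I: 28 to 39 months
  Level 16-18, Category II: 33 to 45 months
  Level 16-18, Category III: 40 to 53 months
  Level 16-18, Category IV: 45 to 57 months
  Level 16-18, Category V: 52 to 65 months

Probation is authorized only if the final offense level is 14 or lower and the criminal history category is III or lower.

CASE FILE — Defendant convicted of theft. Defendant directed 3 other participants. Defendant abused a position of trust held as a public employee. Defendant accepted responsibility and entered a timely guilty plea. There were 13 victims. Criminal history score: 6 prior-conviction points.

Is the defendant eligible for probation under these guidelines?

No

Base offense level for theft: 12.
S1 does not apply.
S2 applies: 12 + 1 = 13.
S3 applies (level before this adjustment is 13 ≥ 11, so +5): 13 + 5 = 18.
S4 does not apply.
S5 applies: 18 + 1 = 19.
S6 applies: 19 − 3 = 16.
Final offense level: 16.
Criminal history: 6 prior points → Category II (4-6).
Level 16 falls in the 16-18 band.
Grid: Level 16-18 × Category II = 33-45 months.
Probation check: level 16 > 14 and category II ≤ III → not eligible.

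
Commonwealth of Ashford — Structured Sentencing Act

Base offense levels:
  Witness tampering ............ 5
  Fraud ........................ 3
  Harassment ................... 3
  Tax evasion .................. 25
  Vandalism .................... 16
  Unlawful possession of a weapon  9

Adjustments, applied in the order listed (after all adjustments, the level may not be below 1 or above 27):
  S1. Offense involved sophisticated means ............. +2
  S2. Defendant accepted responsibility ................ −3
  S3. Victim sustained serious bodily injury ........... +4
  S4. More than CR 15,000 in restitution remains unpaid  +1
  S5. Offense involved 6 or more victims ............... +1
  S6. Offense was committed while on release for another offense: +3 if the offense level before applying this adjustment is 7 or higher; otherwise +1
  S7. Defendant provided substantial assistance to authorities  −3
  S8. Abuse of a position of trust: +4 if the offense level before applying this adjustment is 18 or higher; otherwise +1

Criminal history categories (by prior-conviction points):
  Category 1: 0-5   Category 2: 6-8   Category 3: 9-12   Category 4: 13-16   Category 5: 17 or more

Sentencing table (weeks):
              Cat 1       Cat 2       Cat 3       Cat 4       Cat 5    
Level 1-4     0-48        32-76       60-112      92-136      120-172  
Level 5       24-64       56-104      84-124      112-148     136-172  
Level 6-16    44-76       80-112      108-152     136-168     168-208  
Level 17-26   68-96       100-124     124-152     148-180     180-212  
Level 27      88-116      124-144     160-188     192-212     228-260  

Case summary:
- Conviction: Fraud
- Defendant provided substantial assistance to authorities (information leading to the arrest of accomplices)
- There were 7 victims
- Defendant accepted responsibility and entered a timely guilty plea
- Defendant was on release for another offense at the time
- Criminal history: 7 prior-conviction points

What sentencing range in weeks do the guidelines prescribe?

Base offense level for fraud: 3.
S1 does not apply.
S2 applies: 3 − 3 = 0.
S3 does not apply.
S4 does not apply.
S5 applies: 0 + 1 = 1.
S6 applies (level before this adjustment is 1 < 7, so +1): 1 + 1 = 2.
S7 applies: 2 − 3 = -1.
Level -1 is below the minimum of 1; floored at 1.
Final offense level: 1.
Criminal history: 7 prior points → Category 2 (6-8).
Level 1 falls in the 1-4 band.
Grid: Level 1-4 × Category 2 = 32-76 weeks.

32-76 weeks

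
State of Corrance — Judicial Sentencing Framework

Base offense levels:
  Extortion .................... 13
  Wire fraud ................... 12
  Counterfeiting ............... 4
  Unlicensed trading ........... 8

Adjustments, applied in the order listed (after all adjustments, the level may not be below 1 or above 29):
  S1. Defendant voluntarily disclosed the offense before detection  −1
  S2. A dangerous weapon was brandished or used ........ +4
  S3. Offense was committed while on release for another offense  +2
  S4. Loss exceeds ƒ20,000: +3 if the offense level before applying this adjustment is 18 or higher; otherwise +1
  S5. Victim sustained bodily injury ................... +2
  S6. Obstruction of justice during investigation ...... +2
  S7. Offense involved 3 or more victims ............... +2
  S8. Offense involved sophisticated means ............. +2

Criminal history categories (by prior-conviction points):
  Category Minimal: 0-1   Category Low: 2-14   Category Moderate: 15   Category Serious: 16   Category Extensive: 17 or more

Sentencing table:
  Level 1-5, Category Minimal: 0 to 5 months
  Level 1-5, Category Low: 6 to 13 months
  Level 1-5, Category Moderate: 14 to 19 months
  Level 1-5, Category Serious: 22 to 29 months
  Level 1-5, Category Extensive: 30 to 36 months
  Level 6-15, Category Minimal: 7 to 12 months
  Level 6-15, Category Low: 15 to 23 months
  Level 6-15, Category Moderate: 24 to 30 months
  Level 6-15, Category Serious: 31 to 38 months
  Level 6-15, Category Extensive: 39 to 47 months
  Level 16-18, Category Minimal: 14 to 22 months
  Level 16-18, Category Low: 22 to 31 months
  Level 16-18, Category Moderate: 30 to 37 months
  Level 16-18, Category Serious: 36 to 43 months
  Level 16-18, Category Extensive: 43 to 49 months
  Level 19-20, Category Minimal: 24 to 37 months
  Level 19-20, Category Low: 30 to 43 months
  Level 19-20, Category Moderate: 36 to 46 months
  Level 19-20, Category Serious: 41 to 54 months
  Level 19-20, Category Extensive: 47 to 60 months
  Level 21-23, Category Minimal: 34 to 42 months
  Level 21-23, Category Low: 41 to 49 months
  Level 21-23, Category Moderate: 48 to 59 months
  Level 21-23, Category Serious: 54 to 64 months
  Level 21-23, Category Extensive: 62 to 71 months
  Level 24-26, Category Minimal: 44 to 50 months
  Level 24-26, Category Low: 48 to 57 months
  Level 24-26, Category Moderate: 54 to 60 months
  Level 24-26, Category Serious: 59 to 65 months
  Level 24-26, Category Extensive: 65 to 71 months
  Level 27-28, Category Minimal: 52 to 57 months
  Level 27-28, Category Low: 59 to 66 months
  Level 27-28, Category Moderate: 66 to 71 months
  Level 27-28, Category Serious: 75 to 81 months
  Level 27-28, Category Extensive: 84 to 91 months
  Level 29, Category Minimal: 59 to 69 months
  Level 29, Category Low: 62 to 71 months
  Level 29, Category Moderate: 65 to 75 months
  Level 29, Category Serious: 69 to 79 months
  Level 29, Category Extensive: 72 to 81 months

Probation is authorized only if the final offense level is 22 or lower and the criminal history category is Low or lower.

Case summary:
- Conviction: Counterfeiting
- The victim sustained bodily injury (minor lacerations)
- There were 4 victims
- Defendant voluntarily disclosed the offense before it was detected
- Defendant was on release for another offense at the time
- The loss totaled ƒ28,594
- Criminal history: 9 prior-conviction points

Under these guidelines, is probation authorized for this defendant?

Yes

Base offense level for counterfeiting: 4.
S1 applies: 4 − 1 = 3.
S3 applies: 3 + 2 = 5.
S4 applies (level before this adjustment is 5 < 18, so +1): 5 + 1 = 6.
S5 applies: 6 + 2 = 8.
S6 does not apply.
S7 applies: 8 + 2 = 10.
S8 does not apply.
Final offense level: 10.
Criminal history: 9 prior points → Category Low (2-14).
Level 10 falls in the 6-15 band.
Grid: Level 6-15 × Category Low = 15-23 months.
Probation check: level 10 ≤ 22 and category Low ≤ Low → eligible.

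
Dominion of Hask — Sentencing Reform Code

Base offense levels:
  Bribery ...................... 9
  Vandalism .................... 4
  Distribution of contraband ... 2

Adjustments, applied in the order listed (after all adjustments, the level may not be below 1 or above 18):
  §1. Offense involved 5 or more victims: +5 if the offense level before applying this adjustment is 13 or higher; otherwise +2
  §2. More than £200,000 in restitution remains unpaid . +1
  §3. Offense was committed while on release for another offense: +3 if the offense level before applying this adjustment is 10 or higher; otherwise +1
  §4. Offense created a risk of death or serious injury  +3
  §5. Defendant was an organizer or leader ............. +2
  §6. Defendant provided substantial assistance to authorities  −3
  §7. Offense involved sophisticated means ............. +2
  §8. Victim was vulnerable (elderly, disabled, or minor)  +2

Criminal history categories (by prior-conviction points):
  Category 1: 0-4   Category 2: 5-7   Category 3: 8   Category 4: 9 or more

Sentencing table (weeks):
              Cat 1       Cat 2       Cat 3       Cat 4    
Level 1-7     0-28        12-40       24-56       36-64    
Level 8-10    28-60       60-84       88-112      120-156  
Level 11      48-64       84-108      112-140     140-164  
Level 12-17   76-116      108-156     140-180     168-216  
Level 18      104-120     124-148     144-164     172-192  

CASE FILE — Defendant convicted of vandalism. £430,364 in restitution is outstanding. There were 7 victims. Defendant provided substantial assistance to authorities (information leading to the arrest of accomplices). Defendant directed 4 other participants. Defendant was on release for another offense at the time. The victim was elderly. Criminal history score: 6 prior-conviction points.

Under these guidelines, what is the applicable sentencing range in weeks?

60-84 weeks

Base offense level for vandalism: 4.
§1 applies (level before this adjustment is 4 < 13, so +2): 4 + 2 = 6.
§2 applies: 6 + 1 = 7.
§3 applies (level before this adjustment is 7 < 10, so +1): 7 + 1 = 8.
§5 applies: 8 + 2 = 10.
§6 applies: 10 − 3 = 7.
§7 does not apply.
§8 applies: 7 + 2 = 9.
Final offense level: 9.
Criminal history: 6 prior points → Category 2 (5-7).
Level 9 falls in the 8-10 band.
Grid: Level 8-10 × Category 2 = 60-84 weeks.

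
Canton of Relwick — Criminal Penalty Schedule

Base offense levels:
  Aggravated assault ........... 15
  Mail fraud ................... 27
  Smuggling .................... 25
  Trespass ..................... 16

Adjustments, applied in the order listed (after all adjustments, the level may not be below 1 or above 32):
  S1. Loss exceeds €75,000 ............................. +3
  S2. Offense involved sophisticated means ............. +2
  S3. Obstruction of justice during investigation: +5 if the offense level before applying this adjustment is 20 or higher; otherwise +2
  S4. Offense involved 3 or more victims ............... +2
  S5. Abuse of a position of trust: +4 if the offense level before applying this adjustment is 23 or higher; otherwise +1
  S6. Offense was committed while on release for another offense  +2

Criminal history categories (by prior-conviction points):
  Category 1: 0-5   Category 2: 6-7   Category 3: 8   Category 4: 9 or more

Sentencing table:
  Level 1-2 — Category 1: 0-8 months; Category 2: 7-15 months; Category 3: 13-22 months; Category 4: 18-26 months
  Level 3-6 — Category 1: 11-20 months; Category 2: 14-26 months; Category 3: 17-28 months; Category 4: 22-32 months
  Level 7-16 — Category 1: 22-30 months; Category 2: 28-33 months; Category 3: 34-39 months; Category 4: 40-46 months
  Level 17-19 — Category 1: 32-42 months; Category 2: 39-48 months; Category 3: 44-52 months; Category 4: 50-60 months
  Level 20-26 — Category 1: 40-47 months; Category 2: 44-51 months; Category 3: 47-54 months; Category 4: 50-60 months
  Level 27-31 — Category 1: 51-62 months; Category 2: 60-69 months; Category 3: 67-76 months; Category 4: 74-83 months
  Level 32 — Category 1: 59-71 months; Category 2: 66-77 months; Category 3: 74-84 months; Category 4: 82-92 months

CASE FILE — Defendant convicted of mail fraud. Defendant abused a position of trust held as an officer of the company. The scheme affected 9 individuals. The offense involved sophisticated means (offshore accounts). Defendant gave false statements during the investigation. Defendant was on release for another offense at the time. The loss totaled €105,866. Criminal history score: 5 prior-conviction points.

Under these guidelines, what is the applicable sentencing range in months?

59-71 months

Base offense level for mail fraud: 27.
S1 applies: 27 + 3 = 30.
S2 applies: 30 + 2 = 32.
S3 applies (level before this adjustment is 32 ≥ 20, so +5): 32 + 5 = 37.
S4 applies: 37 + 2 = 39.
S5 applies (level before this adjustment is 39 ≥ 23, so +4): 39 + 4 = 43.
S6 applies: 43 + 2 = 45.
Level 45 exceeds the maximum of 32; capped at 32.
Final offense level: 32.
Criminal history: 5 prior points → Category 1 (0-5).
Level 32 falls in the 32 band.
Grid: Level 32 × Category 1 = 59-71 months.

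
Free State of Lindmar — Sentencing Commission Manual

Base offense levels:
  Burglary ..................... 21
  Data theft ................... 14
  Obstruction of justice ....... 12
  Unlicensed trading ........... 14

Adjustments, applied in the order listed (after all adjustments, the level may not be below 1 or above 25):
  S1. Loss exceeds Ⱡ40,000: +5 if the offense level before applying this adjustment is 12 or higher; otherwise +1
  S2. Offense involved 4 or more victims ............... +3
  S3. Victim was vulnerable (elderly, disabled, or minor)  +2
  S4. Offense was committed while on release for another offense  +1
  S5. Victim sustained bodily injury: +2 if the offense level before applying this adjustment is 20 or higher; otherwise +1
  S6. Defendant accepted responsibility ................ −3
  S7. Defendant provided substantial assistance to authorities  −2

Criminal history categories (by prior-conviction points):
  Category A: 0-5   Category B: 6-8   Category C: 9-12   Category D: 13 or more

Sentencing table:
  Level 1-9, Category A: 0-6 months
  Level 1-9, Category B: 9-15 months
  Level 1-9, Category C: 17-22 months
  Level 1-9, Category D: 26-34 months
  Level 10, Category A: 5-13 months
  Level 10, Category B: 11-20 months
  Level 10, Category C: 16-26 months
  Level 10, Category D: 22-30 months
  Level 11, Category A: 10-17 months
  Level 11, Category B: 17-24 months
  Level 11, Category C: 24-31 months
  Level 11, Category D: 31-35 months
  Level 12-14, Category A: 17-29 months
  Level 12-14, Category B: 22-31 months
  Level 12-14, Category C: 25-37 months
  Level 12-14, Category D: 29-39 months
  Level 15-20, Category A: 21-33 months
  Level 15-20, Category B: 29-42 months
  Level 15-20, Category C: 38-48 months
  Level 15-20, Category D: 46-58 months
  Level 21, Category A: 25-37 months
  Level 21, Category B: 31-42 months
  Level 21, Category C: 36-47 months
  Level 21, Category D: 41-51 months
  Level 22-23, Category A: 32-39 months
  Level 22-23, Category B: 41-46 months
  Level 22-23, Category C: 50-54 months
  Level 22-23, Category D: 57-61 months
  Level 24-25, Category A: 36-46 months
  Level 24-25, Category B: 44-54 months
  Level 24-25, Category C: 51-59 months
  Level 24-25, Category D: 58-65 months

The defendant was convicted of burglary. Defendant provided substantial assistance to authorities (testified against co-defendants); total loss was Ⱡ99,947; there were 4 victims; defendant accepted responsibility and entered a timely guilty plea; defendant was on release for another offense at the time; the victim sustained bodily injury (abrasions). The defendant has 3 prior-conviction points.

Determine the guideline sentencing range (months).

36-46 months

Base offense level for burglary: 21.
S1 applies (level before this adjustment is 21 ≥ 12, so +5): 21 + 5 = 26.
S2 applies: 26 + 3 = 29.
S3 does not apply.
S4 applies: 29 + 1 = 30.
S5 applies (level before this adjustment is 30 ≥ 20, so +2): 30 + 2 = 32.
S6 applies: 32 − 3 = 29.
S7 applies: 29 − 2 = 27.
Level 27 exceeds the maximum of 25; capped at 25.
Final offense level: 25.
Criminal history: 3 prior points → Category A (0-5).
Level 25 falls in the 24-25 band.
Grid: Level 24-25 × Category A = 36-46 months.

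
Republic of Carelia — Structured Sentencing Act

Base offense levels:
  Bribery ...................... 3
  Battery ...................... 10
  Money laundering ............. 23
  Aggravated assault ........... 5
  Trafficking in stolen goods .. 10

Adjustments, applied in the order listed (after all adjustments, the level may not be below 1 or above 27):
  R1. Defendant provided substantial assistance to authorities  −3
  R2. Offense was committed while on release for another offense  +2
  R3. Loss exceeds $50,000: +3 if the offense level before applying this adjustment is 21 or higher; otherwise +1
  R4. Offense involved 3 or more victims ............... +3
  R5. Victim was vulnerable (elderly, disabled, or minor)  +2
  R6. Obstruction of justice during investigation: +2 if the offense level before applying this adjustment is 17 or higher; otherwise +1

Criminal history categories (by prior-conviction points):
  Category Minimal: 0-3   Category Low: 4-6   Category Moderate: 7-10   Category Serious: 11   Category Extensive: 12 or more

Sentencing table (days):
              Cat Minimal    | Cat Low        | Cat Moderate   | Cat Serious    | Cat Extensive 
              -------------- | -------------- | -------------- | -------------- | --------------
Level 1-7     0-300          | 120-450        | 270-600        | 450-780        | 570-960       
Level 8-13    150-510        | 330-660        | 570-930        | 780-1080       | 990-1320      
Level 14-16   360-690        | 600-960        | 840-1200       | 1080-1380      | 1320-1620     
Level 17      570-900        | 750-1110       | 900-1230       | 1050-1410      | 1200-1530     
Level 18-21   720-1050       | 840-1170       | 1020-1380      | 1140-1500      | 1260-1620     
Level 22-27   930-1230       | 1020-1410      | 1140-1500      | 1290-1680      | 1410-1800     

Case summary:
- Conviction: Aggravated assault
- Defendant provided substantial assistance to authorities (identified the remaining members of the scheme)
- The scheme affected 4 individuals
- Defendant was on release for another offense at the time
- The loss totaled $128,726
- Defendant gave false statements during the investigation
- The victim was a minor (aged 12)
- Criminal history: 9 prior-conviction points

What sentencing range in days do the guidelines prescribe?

Base offense level for aggravated assault: 5.
R1 applies: 5 − 3 = 2.
R2 applies: 2 + 2 = 4.
R3 applies (level before this adjustment is 4 < 21, so +1): 4 + 1 = 5.
R4 applies: 5 + 3 = 8.
R5 applies: 8 + 2 = 10.
R6 applies (level before this adjustment is 10 < 17, so +1): 10 + 1 = 11.
Final offense level: 11.
Criminal history: 9 prior points → Category Moderate (7-10).
Level 11 falls in the 8-13 band.
Grid: Level 8-13 × Category Moderate = 570-930 days.

570-930 days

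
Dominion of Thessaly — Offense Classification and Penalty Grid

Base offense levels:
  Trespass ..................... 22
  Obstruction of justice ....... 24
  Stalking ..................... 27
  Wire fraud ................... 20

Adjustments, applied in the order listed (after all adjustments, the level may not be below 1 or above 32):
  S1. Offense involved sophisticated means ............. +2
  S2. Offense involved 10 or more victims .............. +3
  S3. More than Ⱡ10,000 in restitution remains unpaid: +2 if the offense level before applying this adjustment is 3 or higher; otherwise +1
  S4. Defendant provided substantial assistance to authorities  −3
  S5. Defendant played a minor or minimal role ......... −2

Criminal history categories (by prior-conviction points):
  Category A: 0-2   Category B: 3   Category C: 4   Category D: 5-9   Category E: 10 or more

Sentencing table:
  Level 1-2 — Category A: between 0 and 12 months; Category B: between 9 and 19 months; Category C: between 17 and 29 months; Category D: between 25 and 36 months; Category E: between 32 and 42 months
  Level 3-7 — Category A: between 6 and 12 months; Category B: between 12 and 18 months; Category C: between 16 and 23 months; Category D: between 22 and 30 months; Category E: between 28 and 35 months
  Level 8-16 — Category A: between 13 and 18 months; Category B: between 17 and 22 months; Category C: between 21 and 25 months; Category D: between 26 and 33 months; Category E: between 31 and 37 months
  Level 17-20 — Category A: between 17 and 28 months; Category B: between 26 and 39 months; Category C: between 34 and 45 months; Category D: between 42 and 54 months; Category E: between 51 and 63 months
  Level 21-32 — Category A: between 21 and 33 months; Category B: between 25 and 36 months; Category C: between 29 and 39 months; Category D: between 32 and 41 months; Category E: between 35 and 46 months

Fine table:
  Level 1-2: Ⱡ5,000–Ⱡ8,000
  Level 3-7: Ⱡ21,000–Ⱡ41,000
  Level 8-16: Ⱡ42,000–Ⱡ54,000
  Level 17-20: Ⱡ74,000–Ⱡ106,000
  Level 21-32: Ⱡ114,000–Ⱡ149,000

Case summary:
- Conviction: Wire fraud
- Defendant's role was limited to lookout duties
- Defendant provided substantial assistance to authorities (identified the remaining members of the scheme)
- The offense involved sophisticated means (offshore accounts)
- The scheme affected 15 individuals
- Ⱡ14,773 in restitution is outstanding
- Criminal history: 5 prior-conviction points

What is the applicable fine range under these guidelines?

Base offense level for wire fraud: 20.
S1 applies: 20 + 2 = 22.
S2 applies: 22 + 3 = 25.
S3 applies (level before this adjustment is 25 ≥ 3, so +2): 25 + 2 = 27.
S4 applies: 27 − 3 = 24.
S5 applies: 24 − 2 = 22.
Final offense level: 22.
Level 22 falls in the 21-32 band.
Fine table: Level 21-32 → Ⱡ114,000–Ⱡ149,000.

Ⱡ114,000–Ⱡ149,000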